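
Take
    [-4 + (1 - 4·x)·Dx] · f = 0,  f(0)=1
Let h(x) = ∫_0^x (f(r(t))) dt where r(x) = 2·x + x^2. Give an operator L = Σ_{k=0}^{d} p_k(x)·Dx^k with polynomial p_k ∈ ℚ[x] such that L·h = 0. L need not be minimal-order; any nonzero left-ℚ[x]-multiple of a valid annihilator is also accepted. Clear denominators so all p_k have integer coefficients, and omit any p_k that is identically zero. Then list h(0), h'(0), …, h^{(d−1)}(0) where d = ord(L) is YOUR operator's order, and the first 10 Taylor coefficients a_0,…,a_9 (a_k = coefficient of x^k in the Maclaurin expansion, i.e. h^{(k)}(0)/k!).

f: a_k = 1, 4, 16, 64, 256, 1024, 4096, 16384, 65536, 262144, …
Change of var in L_f (x↦r) gives L₀.
∫: right-multiply L₀ by Dx.
L = (8 + 8·x)·Dx + (-1 + 8·x + 4·x^2)·Dx^2  (order 2).
h: a_k = 0, 1, 4, 68/3, 144, 976, 20672/3, 350272/7, 370944, 25141504/9, …
ICs: h(0) = 0, h′(0) = 1.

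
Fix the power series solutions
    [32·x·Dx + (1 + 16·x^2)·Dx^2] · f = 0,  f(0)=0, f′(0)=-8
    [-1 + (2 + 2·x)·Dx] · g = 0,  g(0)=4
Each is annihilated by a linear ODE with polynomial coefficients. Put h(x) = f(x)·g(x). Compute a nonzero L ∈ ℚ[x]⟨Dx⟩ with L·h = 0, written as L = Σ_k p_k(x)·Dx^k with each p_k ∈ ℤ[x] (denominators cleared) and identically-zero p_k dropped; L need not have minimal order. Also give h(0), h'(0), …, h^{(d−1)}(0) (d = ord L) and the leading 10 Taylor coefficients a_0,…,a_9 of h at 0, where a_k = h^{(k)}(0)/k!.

L = (3 - 64·x - 16·x^2) + (-4 + 124·x + 192·x^2 + 64·x^3)·Dx + (4 + 8·x + 68·x^2 + 128·x^3 + 64·x^4)·Dx^2  (order 2).
h: a_k = 0, -32, -16, 524/3, 250/3, -99509/60, -97129/120, 63582493/3360, 62254327/6720, -15179450477/64512, …
ICs: h(0) = 0, h′(0) = -32.

f: a_k = 0, -8, 0, 128/3, 0, -2048/5, 0, 32768/7, 0, -524288/9, …
g: a_k = 4, 2, -1/2, 1/4, -5/32, 7/64, -21/256, 33/512, -429/8192, 715/16384, …
L₀ := L_f ⊗_s L_g (sym. prod.), ord ≤ 2.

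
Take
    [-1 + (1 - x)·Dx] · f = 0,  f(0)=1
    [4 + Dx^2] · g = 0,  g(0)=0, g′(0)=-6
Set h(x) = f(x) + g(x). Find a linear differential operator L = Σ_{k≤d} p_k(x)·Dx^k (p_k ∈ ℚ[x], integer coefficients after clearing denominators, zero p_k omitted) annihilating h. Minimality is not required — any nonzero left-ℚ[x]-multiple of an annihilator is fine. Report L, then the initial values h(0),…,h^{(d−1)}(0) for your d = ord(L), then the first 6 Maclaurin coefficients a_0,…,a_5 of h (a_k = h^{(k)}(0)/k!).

L = (20 - 16·x + 8·x^2) + (-12 + 28·x - 24·x^2 + 8·x^3)·Dx + (5 - 4·x + 2·x^2)·Dx^2 + (-3 + 7·x - 6·x^2 + 2·x^3)·Dx^3  (order 3).
h: a_k = 1, -5, 1, 5, 1, 1/5, …
ICs: h(0) = 1, h′(0) = -5, h′′(0) = 2.

f: a_k = 1, 1, 1, 1, 1, 1, …
g: a_k = 0, -6, 0, 4, 0, -4/5, …
Weyl lclm of L_f,L_g ⇒ L₀ (ord ≤ 3).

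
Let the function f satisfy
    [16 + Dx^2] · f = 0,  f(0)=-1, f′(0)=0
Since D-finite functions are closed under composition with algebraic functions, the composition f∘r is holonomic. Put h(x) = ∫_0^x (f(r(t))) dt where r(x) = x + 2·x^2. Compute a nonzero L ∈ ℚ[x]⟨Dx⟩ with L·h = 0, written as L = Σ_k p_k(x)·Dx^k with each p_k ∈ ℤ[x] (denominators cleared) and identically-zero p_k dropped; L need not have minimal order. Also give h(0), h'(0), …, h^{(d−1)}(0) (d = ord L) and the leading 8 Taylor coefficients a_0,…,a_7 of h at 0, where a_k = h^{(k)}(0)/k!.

f: a_k = -1, 0, 8, 0, -32/3, 0, 256/45, 0, …
f∘r: x↦r, Dx↦Dx/r' in L_f ⇒ L₀.
Integrate: L := L₀·Dx.
L = (16 + 192·x + 768·x^2 + 1024·x^3)·Dx - 4·Dx^2 + (1 + 4·x)·Dx^3  (order 3).
h: a_k = 0, -1, 0, 8/3, 8, 64/15, -128/9, -11264/315, …
ICs: h(0) = 0, h′(0) = -1, h′′(0) = 0.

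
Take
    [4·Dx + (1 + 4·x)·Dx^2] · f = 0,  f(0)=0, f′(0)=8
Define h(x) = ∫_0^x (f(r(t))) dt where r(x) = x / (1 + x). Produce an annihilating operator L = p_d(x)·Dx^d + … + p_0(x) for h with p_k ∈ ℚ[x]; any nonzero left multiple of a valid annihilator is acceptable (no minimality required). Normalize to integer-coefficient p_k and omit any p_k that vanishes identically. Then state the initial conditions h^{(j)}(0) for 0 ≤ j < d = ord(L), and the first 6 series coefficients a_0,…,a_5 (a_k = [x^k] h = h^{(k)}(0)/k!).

f: a_k = 0, 8, -16, 128/3, -128, 2048/5, …
Substitute x→r, Dx→(1/r')Dx; clear ⇒ L₀.
h=∫h₀ ⇒ L = L₀·Dx.
L = (6 + 10·x)·Dx^2 + (1 + 6·x + 5·x^2)·Dx^3  (order 3).
h: a_k = 0, 0, 4, -8, 62/3, -312/5, …
ICs: h(0) = 0, h′(0) = 0, h′′(0) = 8.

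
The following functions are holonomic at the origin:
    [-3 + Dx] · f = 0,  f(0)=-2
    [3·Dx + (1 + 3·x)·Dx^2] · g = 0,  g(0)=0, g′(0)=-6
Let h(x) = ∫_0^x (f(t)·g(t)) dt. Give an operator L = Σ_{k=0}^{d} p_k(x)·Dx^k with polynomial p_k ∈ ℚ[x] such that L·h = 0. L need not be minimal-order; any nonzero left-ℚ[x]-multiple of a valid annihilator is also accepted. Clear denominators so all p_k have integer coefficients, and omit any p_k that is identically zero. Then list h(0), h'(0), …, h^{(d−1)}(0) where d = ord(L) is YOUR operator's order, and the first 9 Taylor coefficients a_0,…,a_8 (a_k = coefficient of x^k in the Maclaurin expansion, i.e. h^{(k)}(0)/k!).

f: a_k = -2, -6, -9, -9, -27/4, -81/20, -81/40, -243/280, -729/2240, …
g: a_k = 0, -6, 9, -18, 81/2, -486/5, 243, -4374/7, 6561/4, …
L₀ := L_f ⊗_s L_g (sym. prod.), ord ≤ 2.
∫: right-multiply L₀ by Dx.
L = 27·x·Dx + (-3 - 18·x)·Dx^2 + (1 + 3·x)·Dx^3  (order 3).
h: a_k = 0, 0, 6, 6, 9, 0, 243/20, -81/4, 5589/112, …
ICs: h(0) = 0, h′(0) = 0, h′′(0) = 12.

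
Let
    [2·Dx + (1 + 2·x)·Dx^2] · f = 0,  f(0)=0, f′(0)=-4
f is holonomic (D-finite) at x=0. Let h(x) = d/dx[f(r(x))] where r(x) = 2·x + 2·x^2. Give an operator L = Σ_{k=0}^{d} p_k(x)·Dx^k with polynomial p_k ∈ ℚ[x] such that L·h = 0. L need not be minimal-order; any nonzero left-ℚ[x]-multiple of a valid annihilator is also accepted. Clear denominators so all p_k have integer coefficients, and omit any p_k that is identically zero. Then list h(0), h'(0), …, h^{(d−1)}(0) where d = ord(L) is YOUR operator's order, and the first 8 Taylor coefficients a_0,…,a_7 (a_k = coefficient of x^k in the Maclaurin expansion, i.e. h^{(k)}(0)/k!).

L = 2 + (1 + 2·x)·Dx  (order 1).
h: a_k = -8, 16, -32, 64, -128, 256, -512, 1024, …
ICs: h(0) = -8.

f: a_k = 0, -4, 4, -16/3, 8, -64/5, 64/3, -256/7, …
Substitute x→r, Dx→(1/r')Dx; clear ⇒ L₀.
Differentiate: ansatz ord ≤ ord L₀ ⇒ L.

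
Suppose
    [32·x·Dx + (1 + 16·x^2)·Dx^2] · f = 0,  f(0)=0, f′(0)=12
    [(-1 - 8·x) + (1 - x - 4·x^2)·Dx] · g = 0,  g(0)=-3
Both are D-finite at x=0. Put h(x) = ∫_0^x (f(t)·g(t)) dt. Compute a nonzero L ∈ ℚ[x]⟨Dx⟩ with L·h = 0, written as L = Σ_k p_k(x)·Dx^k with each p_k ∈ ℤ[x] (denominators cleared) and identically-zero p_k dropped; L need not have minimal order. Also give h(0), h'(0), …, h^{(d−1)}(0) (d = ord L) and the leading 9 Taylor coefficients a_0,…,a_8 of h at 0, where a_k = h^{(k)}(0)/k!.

f: a_k = 0, 12, 0, -64, 0, 3072/5, 0, -49152/7, 0, …
g: a_k = -3, -3, -15, -27, -87, -195, -543, -1323, -3495, …
f·g: L₀ = L_f ⊗_s L_g, ord ≤ 2·1.
h=∫h₀ ⇒ L = L₀·Dx.
L = (8 + 32·x + 384·x^2)·Dx + (2 - 16·x + 64·x^2 + 384·x^3)·Dx^2 + (-1 + x - 12·x^2 + 16·x^3 + 64·x^4)·Dx^3  (order 3).
h: a_k = 0, 0, -18, -12, 3, -132/5, -1606/5, -12276/35, 19077/14, …
ICs: h(0) = 0, h′(0) = 0, h′′(0) = -36.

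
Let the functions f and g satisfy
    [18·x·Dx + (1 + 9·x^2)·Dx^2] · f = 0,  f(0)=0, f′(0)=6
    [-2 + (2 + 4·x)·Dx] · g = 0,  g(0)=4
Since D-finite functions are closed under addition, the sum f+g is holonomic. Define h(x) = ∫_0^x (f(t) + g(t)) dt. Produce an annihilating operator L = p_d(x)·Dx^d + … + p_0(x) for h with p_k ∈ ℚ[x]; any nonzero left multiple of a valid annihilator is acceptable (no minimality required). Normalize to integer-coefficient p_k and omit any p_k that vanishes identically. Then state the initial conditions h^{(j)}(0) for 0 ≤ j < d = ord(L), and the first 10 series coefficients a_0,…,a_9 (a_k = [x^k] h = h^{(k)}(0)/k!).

f: a_k = 0, 6, 0, -18, 0, 486/5, 0, -4374/7, 0, 4374, …
g: a_k = 4, 4, -2, 2, -5/2, 7/2, -21/4, 33/4, -429/32, 715/32, …
L₀ := lclm(L_f,L_g); ord L₀ ≤ 2+1.
∫: right-multiply L₀ by Dx.
L = (-36 - 180·x + 972·x^2 + 972·x^3)·Dx^2 + (-42 - 144·x + 720·x^2 + 3888·x^3 + 3402·x^4)·Dx^3 + (-2 + 32·x + 108·x^2 + 396·x^3 + 1134·x^4 + 972·x^5)·Dx^4  (order 4).
h: a_k = 0, 4, 5, -2/3, -4, -1/2, 1007/60, -3/4, -17265/224, -143/96, …
ICs: h(0) = 0, h′(0) = 4, h′′(0) = 10, h′′′(0) = -4.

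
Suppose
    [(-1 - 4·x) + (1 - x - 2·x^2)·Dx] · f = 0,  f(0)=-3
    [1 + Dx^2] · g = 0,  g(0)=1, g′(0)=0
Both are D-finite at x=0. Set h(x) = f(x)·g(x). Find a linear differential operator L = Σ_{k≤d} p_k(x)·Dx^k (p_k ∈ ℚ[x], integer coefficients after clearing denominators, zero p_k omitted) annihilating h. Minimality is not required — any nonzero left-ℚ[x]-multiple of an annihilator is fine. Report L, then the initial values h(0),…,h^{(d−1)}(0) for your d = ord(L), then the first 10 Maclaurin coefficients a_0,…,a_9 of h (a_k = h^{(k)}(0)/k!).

f: a_k = -3, -3, -9, -15, -33, -63, -129, -255, -513, -1023, …
g: a_k = 1, 0, -1/2, 0, 1/24, 0, -1/720, 0, 1/40320, 0, …
h₀=f·g: eliminate ⇒ L₀, order ≤ 1·2.
L = (3 + x + 2·x^2) + (2 + 8·x)·Dx + (-1 + x + 2·x^2)·Dx^2  (order 2).
h: a_k = -3, -3, -15/2, -27/2, -229/8, -445/8, -27089/240, -53789/240, -6046153/13440, -4023507/4480, …
ICs: h(0) = -3, h′(0) = -3.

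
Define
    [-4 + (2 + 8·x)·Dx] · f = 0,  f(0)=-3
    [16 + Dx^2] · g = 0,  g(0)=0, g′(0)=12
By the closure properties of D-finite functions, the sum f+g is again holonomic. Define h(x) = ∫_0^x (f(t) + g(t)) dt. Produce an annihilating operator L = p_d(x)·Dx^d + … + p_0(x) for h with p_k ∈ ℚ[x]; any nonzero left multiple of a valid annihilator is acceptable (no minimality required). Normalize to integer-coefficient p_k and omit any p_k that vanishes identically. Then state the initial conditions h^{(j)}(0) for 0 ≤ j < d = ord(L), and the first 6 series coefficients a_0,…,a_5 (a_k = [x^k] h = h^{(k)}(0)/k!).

f: a_k = -3, -6, 6, -12, 30, -84, …
g: a_k = 0, 12, 0, -32, 0, 128/5, …
L₀ := lclm(L_f,L_g); ord L₀ ≤ 1+2.
∫: right-multiply L₀ by Dx.
L = (-224 - 1024·x - 2048·x^2)·Dx + (48 + 704·x + 3072·x^2 + 4096·x^3)·Dx^2 + (-14 - 64·x - 128·x^2)·Dx^3 + (3 + 44·x + 192·x^2 + 256·x^3)·Dx^4  (order 4).
h: a_k = 0, -3, 3, 2, -11, 6, …
ICs: h(0) = 0, h′(0) = -3, h′′(0) = 6, h′′′(0) = 12.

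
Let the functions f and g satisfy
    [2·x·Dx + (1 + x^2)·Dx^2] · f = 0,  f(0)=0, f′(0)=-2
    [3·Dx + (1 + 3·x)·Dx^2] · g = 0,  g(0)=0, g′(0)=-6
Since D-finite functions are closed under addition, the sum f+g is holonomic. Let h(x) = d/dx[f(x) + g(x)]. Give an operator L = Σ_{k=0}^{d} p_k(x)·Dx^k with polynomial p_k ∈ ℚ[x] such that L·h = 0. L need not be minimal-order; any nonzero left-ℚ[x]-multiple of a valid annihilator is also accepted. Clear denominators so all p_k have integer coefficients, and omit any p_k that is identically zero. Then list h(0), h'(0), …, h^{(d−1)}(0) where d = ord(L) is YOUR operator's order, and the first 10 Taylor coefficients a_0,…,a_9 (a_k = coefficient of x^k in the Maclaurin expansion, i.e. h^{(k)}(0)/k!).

L = (-6 - 54·x + 18·x^2 + 18·x^3) + (-20 - 12·x - 48·x^2 + 36·x^3 + 36·x^4)·Dx + (-3 - 7·x + 6·x^2 + 2·x^3 + 9·x^4 + 9·x^5)·Dx^2  (order 2).
h: a_k = -8, 18, -52, 162, -488, 1458, -4372, 13122, -39368, 118098, …
ICs: h(0) = -8, h′(0) = 18.

f: a_k = 0, -2, 0, 2/3, 0, -2/5, 0, 2/7, 0, -2/9, …
g: a_k = 0, -6, 9, -18, 81/2, -486/5, 243, -4374/7, 6561/4, -4374, …
Sum ⇒ L₀ = lclm(L_f,L_g) in ℚ(x)⟨Dx⟩.
h=h₀': d/dx-closure on L₀ ⇒ L.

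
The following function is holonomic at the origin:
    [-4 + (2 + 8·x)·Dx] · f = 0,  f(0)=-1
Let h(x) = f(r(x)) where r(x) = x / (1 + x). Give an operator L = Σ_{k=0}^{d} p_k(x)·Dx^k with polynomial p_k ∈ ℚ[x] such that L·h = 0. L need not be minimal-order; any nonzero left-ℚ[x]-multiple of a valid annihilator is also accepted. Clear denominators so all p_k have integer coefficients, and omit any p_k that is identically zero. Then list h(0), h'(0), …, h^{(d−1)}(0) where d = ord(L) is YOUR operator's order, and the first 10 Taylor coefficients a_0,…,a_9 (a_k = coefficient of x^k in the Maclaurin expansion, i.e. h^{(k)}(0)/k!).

L = -2 + (1 + 6·x + 5·x^2)·Dx  (order 1).
h: a_k = -1, -2, 4, -10, 30, -102, 376, -1462, 5900, -24470, …
ICs: h(0) = -1.

f: a_k = -1, -2, 2, -4, 10, -28, 84, -264, 858, -2860, …
L₀ from L_f via x↦r, Dx↦r'^{-1}Dx.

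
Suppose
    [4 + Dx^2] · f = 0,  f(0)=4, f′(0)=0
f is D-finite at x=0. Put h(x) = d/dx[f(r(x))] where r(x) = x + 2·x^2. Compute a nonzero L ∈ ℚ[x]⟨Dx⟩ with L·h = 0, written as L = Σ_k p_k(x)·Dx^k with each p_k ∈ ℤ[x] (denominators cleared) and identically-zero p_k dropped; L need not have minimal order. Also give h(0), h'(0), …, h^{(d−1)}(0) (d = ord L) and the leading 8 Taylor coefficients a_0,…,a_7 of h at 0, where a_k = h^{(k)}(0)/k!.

L = (52 + 64·x + 384·x^2 + 1024·x^3 + 1024·x^4) + (-12 - 48·x)·Dx + (1 + 8·x + 16·x^2)·Dx^2  (order 2).
h: a_k = 0, -16, -96, -352/3, 320/3, 5728/15, 8512/15, 53824/315, …
ICs: h(0) = 0, h′(0) = -16.

f: a_k = 4, 0, -8, 0, 8/3, 0, -16/45, 0, …
h₀=f(r): pull back L_f along r ⇒ L₀.
Derive L from L₀ (diff closure).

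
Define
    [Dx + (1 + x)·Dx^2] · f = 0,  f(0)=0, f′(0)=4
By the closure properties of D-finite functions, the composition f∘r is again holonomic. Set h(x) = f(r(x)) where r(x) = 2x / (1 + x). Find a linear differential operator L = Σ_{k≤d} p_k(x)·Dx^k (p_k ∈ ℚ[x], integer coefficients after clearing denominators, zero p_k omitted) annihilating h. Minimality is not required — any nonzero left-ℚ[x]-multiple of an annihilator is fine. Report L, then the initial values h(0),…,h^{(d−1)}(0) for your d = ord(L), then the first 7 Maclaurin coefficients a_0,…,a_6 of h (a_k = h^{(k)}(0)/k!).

L = (4 + 6·x)·Dx + (1 + 4·x + 3·x^2)·Dx^2  (order 2).
h: a_k = 0, 8, -16, 104/3, -80, 968/5, -1456/3, …
ICs: h(0) = 0, h′(0) = 8.

f: a_k = 0, 4, -2, 4/3, -1, 4/5, -2/3, …
f∘r: x↦r, Dx↦Dx/r' in L_f ⇒ L₀.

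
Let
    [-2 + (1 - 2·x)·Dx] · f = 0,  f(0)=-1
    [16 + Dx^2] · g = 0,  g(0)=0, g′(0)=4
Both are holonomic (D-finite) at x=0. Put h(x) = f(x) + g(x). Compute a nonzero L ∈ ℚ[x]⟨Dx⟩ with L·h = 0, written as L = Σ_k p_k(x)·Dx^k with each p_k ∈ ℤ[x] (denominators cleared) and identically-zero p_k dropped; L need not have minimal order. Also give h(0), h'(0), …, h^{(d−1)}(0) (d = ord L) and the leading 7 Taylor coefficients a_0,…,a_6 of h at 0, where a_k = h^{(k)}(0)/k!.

f: a_k = -1, -2, -4, -8, -16, -32, -64, …
g: a_k = 0, 4, 0, -32/3, 0, 128/15, 0, …
L₀ := lclm(L_f,L_g); ord L₀ ≤ 1+2.
L = (160 - 256·x + 256·x^2) + (-48 + 224·x - 384·x^2 + 256·x^3)·Dx + (10 - 16·x + 16·x^2)·Dx^2 + (-3 + 14·x - 24·x^2 + 16·x^3)·Dx^3  (order 3).
h: a_k = -1, 2, -4, -56/3, -16, -352/15, -64, …
ICs: h(0) = -1, h′(0) = 2, h′′(0) = -8.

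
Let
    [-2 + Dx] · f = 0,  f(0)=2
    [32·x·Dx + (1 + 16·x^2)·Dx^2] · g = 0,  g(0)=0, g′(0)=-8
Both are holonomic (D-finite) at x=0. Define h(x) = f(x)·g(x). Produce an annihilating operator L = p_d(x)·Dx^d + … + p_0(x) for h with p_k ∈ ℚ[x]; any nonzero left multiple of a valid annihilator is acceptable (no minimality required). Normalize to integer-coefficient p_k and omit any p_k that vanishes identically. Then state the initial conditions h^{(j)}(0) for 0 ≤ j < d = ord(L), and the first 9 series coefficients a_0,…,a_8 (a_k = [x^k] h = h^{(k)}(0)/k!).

L = (4 - 64·x + 64·x^2) + (-4 + 32·x - 64·x^2)·Dx + (1 + 16·x^2)·Dx^2  (order 2).
h: a_k = 0, -16, -32, 160/3, 448/3, -3296/5, -13760/9, 816832/105, 5561216/315, …
ICs: h(0) = 0, h′(0) = -16.

f: a_k = 2, 4, 4, 8/3, 4/3, 8/15, 8/45, 16/315, 4/315, …
g: a_k = 0, -8, 0, 128/3, 0, -2048/5, 0, 32768/7, 0, …
L₀ := L_f ⊗_s L_g (sym. prod.), ord ≤ 2.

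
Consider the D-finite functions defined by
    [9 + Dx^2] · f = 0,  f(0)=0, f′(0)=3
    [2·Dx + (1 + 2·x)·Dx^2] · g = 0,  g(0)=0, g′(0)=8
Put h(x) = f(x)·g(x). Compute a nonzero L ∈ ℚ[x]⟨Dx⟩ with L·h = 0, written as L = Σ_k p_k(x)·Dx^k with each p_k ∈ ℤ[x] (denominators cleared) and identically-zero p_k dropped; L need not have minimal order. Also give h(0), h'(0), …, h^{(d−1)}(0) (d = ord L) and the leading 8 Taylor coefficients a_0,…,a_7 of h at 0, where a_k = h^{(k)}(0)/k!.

f: a_k = 0, 3, 0, -9/2, 0, 81/40, 0, -243/560, …
g: a_k = 0, 8, -8, 32/3, -16, 128/5, -128/3, 512/7, …
Sym-product of L_f,L_g gives L₀ (≤ ord 4).
L = (63 + 1053·x + 3969·x^2 + 5832·x^3 + 2916·x^4) + (63 + 450·x + 972·x^2 + 648·x^3)·Dx + (25 + 270·x + 918·x^2 + 1296·x^3 + 648·x^4)·Dx^2 + (7 + 50·x + 108·x^2 + 72·x^3)·Dx^3 + (2 + 17·x + 53·x^2 + 72·x^3 + 36·x^4)·Dx^4  (order 4).
h: a_k = 0, 0, 24, -24, -4, -12, 45, -361/5, …
ICs: h(0) = 0, h′(0) = 0, h′′(0) = 48, h′′′(0) = -144.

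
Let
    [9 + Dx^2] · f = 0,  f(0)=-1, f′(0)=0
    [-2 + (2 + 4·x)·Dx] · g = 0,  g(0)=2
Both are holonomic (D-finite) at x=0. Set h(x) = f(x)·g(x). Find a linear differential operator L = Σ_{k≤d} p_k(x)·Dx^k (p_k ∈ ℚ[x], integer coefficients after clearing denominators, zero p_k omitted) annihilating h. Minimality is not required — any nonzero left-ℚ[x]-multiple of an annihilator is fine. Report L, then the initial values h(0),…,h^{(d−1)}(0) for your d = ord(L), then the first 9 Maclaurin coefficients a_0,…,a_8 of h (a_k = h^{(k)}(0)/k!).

f: a_k = -1, 0, 9/2, 0, -27/8, 0, 81/80, 0, -729/4480, …
g: a_k = 2, 2, -1, 1, -5/4, 7/4, -21/8, 33/8, -429/64, …
Product ⇒ symmetric product L₀, ord ≤ 2.
L = (12 + 36·x + 36·x^2) + (-2 - 4·x)·Dx + (1 + 4·x + 4·x^2)·Dx^2  (order 2).
h: a_k = -2, -2, 10, 8, -10, -4, 12/5, 12/5, -78/35, …
ICs: h(0) = -2, h′(0) = -2.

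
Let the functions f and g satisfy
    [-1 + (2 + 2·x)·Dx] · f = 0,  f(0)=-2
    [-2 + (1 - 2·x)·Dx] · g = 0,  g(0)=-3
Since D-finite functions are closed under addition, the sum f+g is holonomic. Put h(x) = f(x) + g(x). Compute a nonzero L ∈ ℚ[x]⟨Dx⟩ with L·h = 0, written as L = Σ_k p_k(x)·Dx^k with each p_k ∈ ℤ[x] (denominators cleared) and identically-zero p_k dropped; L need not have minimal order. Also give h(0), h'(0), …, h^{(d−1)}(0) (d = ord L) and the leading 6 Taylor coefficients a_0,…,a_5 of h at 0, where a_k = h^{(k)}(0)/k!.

L = (6 + 4·x) + (-11 - 20·x - 12·x^2)·Dx + (2 + 2·x - 8·x^2 - 8·x^3)·Dx^2  (order 2).
h: a_k = -5, -7, -47/4, -193/8, -3067/64, -12295/128, …
ICs: h(0) = -5, h′(0) = -7.

f: a_k = -2, -1, 1/4, -1/8, 5/64, -7/128, …
g: a_k = -3, -6, -12, -24, -48, -96, …
f+g: L₀ = lclm(L_f,L_g), ord ≤ 1+1.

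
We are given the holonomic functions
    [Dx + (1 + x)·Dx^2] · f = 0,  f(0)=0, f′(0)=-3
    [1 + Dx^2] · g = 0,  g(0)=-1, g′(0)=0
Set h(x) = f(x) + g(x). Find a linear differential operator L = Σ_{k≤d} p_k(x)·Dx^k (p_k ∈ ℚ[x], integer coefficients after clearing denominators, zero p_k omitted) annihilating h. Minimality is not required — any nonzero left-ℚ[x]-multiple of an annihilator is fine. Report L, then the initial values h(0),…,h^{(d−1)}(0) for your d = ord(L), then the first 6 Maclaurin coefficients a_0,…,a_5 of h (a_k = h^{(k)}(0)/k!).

L = (7 + 2·x + x^2)·Dx + (3 + 5·x + 3·x^2 + x^3)·Dx^2 + (7 + 2·x + x^2)·Dx^3 + (3 + 5·x + 3·x^2 + x^3)·Dx^4  (order 4).
h: a_k = -1, -3, 2, -1, 17/24, -3/5, …
ICs: h(0) = -1, h′(0) = -3, h′′(0) = 4, h′′′(0) = -6.

f: a_k = 0, -3, 3/2, -1, 3/4, -3/5, …
g: a_k = -1, 0, 1/2, 0, -1/24, 0, …
Sum ⇒ L₀ = lclm(L_f,L_g) in ℚ(x)⟨Dx⟩.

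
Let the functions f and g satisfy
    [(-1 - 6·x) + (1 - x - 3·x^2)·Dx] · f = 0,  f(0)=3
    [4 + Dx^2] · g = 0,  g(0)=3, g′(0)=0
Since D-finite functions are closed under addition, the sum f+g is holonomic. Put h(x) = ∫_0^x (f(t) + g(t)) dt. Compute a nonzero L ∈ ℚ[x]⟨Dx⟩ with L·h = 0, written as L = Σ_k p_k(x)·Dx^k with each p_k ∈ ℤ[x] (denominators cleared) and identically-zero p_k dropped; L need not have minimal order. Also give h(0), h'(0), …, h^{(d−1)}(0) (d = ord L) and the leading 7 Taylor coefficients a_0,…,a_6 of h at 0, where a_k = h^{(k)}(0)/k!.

f: a_k = 3, 3, 12, 21, 57, 120, 291, …
g: a_k = 3, 0, -6, 0, 2, 0, -4/15, …
Weyl lclm of L_f,L_g ⇒ L₀ (ord ≤ 3).
h=∫h₀ ⇒ L = L₀·Dx.
L = (92 + 608·x + 512·x^2 + 1104·x^3 + 360·x^4 + 432·x^5)·Dx + (-24 + 4·x + 24·x^2 + 80·x^3 + 180·x^4 + 216·x^5 + 216·x^6)·Dx^2 + (23 + 152·x + 128·x^2 + 276·x^3 + 90·x^4 + 108·x^5)·Dx^3 + (-6 + x + 6·x^2 + 20·x^3 + 45·x^4 + 54·x^5 + 54·x^6)·Dx^4  (order 4).
h: a_k = 0, 6, 3/2, 2, 21/4, 59/5, 20, …
ICs: h(0) = 0, h′(0) = 6, h′′(0) = 3, h′′′(0) = 12.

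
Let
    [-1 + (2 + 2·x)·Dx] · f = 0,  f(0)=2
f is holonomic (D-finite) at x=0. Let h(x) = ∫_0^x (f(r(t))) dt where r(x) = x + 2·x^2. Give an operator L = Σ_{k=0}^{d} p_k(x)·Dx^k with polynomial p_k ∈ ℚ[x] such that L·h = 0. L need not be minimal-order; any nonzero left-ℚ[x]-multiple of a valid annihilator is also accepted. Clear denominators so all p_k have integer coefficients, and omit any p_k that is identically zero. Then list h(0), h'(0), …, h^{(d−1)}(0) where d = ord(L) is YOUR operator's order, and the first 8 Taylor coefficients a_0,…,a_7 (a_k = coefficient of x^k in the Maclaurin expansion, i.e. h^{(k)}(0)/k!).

L = (-1 - 4·x)·Dx + (2 + 2·x + 4·x^2)·Dx^2  (order 2).
h: a_k = 0, 2, 1/2, 7/12, -7/32, -21/320, 119/768, -27/512, …
ICs: h(0) = 0, h′(0) = 2.

f: a_k = 2, 1, -1/4, 1/8, -5/64, 7/128, -21/512, 33/1024, …
Substitute x→r, Dx→(1/r')Dx; clear ⇒ L₀.
∫: right-multiply L₀ by Dx.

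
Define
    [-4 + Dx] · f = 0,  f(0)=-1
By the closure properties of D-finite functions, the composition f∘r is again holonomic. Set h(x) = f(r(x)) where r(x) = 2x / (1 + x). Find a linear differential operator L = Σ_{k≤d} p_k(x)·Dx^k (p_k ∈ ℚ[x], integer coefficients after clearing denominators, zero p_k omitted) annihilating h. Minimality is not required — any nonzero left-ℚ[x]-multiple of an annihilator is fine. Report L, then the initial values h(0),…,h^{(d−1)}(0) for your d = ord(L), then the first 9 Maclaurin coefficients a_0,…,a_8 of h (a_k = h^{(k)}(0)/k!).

f: a_k = -1, -4, -8, -32/3, -32/3, -128/15, -256/45, -1024/315, -512/315, …
h₀=f(r): pull back L_f along r ⇒ L₀.
L = -8 + (1 + 2·x + x^2)·Dx  (order 1).
h: a_k = -1, -8, -24, -88/3, -8/3, 88/5, -184/45, -3224/315, 376/35, …
ICs: h(0) = -1.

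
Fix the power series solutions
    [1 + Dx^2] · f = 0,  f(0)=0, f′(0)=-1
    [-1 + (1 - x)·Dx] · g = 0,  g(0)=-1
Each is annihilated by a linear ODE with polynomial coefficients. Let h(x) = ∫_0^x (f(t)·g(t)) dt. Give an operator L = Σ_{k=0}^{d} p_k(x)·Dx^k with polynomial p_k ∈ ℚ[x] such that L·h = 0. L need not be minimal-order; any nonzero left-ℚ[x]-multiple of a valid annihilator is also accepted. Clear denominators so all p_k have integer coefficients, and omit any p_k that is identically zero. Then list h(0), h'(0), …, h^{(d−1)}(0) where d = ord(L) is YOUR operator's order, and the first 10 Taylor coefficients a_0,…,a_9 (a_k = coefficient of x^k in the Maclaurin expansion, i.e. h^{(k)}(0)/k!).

f: a_k = 0, -1, 0, 1/6, 0, -1/120, 0, 1/5040, 0, -1/362880, …
g: a_k = -1, -1, -1, -1, -1, -1, -1, -1, -1, -1, …
f·g: L₀ = L_f ⊗_s L_g, ord ≤ 2·1.
Integrate: L := L₀·Dx.
L = (-1 + x)·Dx + 2·Dx^2 + (-1 + x)·Dx^3  (order 3).
h: a_k = 0, 0, 1/2, 1/3, 5/24, 1/6, 101/720, 101/840, 4241/40320, 4241/45360, …
ICs: h(0) = 0, h′(0) = 0, h′′(0) = 1.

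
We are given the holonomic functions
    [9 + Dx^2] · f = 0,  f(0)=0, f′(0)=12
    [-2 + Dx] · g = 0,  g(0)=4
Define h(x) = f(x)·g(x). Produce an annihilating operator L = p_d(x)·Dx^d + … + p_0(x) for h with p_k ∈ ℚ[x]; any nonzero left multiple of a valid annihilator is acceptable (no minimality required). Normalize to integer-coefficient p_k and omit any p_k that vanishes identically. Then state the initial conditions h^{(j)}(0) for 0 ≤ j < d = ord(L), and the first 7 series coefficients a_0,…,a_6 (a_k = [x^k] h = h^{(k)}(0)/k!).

f: a_k = 0, 12, 0, -18, 0, 81/10, 0, …
g: a_k = 4, 8, 8, 16/3, 8/3, 16/15, 16/45, …
h₀=f·g: eliminate ⇒ L₀, order ≤ 2·1.
L = 13 - 4·Dx + Dx^2  (order 2).
h: a_k = 0, 48, 96, 24, -80, -398/5, -92/5, …
ICs: h(0) = 0, h′(0) = 48.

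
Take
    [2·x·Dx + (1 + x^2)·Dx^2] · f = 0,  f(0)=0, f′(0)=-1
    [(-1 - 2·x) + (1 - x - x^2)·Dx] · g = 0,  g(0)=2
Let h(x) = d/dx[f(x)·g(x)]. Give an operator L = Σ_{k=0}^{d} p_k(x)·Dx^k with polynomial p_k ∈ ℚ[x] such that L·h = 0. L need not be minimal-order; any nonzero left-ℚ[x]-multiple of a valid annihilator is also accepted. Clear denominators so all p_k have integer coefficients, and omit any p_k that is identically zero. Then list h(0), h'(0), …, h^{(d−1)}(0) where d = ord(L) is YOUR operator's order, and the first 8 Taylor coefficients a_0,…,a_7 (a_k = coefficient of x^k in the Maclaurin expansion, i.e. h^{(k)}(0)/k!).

f: a_k = 0, -1, 0, 1/3, 0, -1/5, 0, 1/7, …
g: a_k = 2, 2, 4, 6, 10, 16, 26, 42, …
f·g: L₀ = L_f ⊗_s L_g, ord ≤ 2·1.
Differentiate: ansatz ord ≤ ord L₀ ⇒ L.
L = (2 + 30·x^2 + 24·x^3 + 36·x^4) + (4 + 10·x + 12·x^2 + 22·x^3 + 24·x^4 + 24·x^5)·Dx + (-1 - 2·x^2 + 4·x^3 + 2·x^4 + 4·x^5 + 3·x^6)·Dx^2  (order 2).
h: a_k = -2, -4, -10, -64/3, -136/3, -432/5, -2434/15, -31568/105, …
ICs: h(0) = -2, h′(0) = -4.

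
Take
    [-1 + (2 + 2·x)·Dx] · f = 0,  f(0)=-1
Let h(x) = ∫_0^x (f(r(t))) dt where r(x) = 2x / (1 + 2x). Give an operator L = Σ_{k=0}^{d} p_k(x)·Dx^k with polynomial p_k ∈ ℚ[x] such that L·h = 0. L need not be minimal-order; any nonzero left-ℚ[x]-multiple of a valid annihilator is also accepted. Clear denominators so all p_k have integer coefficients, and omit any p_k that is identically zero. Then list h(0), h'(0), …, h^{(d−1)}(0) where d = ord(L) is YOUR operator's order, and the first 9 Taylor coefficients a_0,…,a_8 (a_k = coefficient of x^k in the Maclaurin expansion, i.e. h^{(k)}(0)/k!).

L = -Dx + (1 + 6·x + 8·x^2)·Dx^2  (order 2).
h: a_k = 0, -1, -1/2, 5/6, -13/8, 141/40, -133/16, 2353/112, -7205/128, …
ICs: h(0) = 0, h′(0) = -1.

f: a_k = -1, -1/2, 1/8, -1/16, 5/128, -7/256, 21/1024, -33/2048, 429/32768, …
L₀ from L_f via x↦r, Dx↦r'^{-1}Dx.
h=∫₀ˣh₀: take L = L₀·Dx.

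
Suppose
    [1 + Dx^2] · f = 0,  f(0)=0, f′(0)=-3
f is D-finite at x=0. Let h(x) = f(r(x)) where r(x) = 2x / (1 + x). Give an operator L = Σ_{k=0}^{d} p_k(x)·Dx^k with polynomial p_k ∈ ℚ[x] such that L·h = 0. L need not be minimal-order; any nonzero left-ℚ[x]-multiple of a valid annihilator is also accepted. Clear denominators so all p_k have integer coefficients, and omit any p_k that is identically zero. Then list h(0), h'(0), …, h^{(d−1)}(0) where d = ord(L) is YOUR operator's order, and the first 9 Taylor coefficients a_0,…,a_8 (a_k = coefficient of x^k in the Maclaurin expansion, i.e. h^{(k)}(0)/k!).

L = 4 + (2 + 6·x + 6·x^2 + 2·x^3)·Dx + (1 + 4·x + 6·x^2 + 4·x^3 + x^4)·Dx^2  (order 2).
h: a_k = 0, -6, 6, -2, -6, 86/5, -30, 4418/105, -758/15, …
ICs: h(0) = 0, h′(0) = -6.

f: a_k = 0, -3, 0, 1/2, 0, -1/40, 0, 1/1680, 0, …
Substitute x→r, Dx→(1/r')Dx; clear ⇒ L₀.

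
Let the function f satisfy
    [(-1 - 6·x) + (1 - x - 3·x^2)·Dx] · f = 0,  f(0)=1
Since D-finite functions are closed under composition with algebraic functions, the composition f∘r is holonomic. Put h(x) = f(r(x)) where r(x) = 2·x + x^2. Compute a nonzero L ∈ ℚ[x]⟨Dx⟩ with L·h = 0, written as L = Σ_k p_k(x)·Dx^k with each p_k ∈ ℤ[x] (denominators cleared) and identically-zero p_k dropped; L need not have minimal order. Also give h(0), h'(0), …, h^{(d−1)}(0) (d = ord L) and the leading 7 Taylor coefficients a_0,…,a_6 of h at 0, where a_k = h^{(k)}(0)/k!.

L = (2 + 26·x + 36·x^2 + 12·x^3) + (-1 + 2·x + 13·x^2 + 12·x^3 + 3·x^4)·Dx  (order 1).
h: a_k = 1, 2, 17, 72, 392, 1930, 9871, …
ICs: h(0) = 1.

f: a_k = 1, 1, 4, 7, 19, 40, 97, …
L₀ from L_f via x↦r, Dx↦r'^{-1}Dx.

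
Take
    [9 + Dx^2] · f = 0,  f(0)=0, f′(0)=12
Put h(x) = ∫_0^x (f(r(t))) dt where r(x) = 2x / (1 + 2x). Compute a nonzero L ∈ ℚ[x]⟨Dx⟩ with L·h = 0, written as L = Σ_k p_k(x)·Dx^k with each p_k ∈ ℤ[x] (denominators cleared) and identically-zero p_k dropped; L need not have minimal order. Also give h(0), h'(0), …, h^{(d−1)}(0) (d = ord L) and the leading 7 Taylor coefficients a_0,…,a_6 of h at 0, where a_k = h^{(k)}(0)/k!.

L = 36·Dx + (4 + 24·x + 48·x^2 + 32·x^3)·Dx^2 + (1 + 8·x + 24·x^2 + 32·x^3 + 16·x^4)·Dx^3  (order 3).
h: a_k = 0, 0, 12, -16, -12, 672/5, -2344/5, …
ICs: h(0) = 0, h′(0) = 0, h′′(0) = 24.

f: a_k = 0, 12, 0, -18, 0, 81/10, 0, …
Substitute x→r, Dx→(1/r')Dx; clear ⇒ L₀.
∫: right-multiply L₀ by Dx.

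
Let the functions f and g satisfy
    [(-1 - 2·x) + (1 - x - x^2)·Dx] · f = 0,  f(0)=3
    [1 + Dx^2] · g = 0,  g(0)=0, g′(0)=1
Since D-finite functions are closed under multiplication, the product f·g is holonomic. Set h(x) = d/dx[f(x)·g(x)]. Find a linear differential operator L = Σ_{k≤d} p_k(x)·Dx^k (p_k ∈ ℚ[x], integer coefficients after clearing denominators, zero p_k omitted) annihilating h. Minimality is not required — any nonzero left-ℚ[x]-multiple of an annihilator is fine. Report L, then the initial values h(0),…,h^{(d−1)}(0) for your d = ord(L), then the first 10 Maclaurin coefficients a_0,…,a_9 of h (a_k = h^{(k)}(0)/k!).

f: a_k = 3, 3, 6, 9, 15, 24, 39, 63, 102, 165, …
g: a_k = 0, 1, 0, -1/6, 0, 1/120, 0, -1/5040, 0, 1/362880, …
f·g: L₀ = L_f ⊗_s L_g, ord ≤ 1·2.
Derive L from L₀ (diff closure).
L = (3 - 2·x - x^2 + 2·x^3 + x^4) + (4 + 10·x + 6·x^2 + 4·x^3)·Dx + (-1 + x^2 + 2·x^3 + x^4)·Dx^2  (order 2).
h: a_k = 3, 6, 33/2, 34, 561/8, 2703/20, 61403/240, 19849/42, 11566657/13440, 18712297/12096, …
ICs: h(0) = 3, h′(0) = 6.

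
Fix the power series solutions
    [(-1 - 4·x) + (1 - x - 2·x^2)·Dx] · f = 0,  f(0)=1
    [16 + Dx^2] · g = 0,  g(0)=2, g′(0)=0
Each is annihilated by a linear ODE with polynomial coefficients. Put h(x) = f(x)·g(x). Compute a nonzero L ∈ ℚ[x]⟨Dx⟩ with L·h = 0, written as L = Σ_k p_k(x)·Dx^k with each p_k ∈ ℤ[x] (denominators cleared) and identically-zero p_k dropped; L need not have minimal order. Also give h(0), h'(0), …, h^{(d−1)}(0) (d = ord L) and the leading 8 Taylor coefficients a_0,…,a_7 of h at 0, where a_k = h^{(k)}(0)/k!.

L = (-12 + 16·x + 32·x^2) + (2 + 8·x)·Dx + (-1 + x + 2·x^2)·Dx^2  (order 2).
h: a_k = 2, 2, -10, -6, -14/3, -50/3, -1682/45, -3182/45, …
ICs: h(0) = 2, h′(0) = 2.

f: a_k = 1, 1, 3, 5, 11, 21, 43, 85, …
g: a_k = 2, 0, -16, 0, 64/3, 0, -512/45, 0, …
f·g: L₀ = L_f ⊗_s L_g, ord ≤ 1·2.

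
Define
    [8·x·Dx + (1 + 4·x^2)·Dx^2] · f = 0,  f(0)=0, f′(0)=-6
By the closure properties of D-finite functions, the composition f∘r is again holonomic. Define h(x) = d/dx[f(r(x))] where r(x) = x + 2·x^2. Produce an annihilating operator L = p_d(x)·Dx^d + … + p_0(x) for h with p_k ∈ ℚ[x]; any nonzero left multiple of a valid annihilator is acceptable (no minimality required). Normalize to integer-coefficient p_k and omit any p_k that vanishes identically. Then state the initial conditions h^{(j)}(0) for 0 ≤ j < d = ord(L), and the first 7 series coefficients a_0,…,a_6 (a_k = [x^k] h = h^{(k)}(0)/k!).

L = (-4 + 8·x + 64·x^2 + 192·x^3 + 192·x^4) + (1 + 4·x + 4·x^2 + 32·x^3 + 80·x^4 + 64·x^5)·Dx  (order 1).
h: a_k = -6, -24, 24, 192, 384, -768, -4992, …
ICs: h(0) = -6.

f: a_k = 0, -6, 0, 8, 0, -96/5, 0, …
L₀ from L_f via x↦r, Dx↦r'^{-1}Dx.
h₀' ⇒ L via d/dx closure of L₀.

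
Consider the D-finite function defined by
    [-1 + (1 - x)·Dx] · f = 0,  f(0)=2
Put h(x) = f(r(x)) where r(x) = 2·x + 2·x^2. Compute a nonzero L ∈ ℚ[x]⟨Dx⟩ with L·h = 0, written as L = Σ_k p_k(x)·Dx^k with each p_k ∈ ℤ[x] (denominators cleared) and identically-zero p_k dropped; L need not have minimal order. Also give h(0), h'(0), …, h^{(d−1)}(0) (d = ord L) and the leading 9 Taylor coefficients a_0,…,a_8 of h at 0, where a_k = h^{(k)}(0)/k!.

f: a_k = 2, 2, 2, 2, 2, 2, 2, 2, 2, …
h₀=f(r): pull back L_f along r ⇒ L₀.
L = (2 + 4·x) + (-1 + 2·x + 2·x^2)·Dx  (order 1).
h: a_k = 2, 4, 12, 32, 88, 240, 656, 1792, 4896, …
ICs: h(0) = 2.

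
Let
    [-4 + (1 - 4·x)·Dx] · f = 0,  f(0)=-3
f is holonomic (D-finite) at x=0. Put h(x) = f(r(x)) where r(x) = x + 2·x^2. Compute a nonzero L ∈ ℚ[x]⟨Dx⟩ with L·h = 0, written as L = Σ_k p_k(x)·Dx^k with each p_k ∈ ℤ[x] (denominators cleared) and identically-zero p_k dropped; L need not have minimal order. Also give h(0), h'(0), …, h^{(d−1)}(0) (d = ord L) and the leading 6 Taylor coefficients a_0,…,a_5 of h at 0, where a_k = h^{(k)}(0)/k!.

f: a_k = -3, -12, -48, -192, -768, -3072, …
f∘r: x↦r, Dx↦Dx/r' in L_f ⇒ L₀.
L = (4 + 16·x) + (-1 + 4·x + 8·x^2)·Dx  (order 1).
h: a_k = -3, -12, -72, -384, -2112, -11520, …
ICs: h(0) = -3.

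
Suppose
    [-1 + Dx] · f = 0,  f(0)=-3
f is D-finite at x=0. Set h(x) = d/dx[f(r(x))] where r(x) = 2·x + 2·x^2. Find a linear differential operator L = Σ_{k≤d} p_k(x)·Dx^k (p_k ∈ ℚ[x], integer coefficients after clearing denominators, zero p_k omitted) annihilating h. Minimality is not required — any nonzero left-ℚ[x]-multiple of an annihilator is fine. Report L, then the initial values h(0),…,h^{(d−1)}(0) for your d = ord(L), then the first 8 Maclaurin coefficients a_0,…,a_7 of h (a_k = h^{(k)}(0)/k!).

L = (4 + 8·x + 8·x^2) + (-1 - 2·x)·Dx  (order 1).
h: a_k = -6, -24, -48, -80, -104, -608/5, -1856/15, -12224/105, …
ICs: h(0) = -6.

f: a_k = -3, -3, -3/2, -1/2, -1/8, -1/40, -1/240, -1/1680, …
L₀ from L_f via x↦r, Dx↦r'^{-1}Dx.
h=h₀': d/dx-closure on L₀ ⇒ L.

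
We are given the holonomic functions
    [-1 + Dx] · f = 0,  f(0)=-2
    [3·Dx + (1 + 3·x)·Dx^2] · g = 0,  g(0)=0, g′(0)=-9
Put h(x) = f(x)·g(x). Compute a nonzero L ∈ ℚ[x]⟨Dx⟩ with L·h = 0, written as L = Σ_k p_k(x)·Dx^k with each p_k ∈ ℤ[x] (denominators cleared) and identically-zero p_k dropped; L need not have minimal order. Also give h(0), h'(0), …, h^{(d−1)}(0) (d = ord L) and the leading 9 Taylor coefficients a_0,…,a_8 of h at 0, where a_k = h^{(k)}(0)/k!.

L = (-2 + 3·x) + (1 - 6·x)·Dx + (1 + 3·x)·Dx^2  (order 2).
h: a_k = 0, 18, -9, 36, -78, 3867/20, -3921/8, 44561/35, -134669/40, …
ICs: h(0) = 0, h′(0) = 18.

f: a_k = -2, -2, -1, -1/3, -1/12, -1/60, -1/360, -1/2520, -1/20160, …
g: a_k = 0, -9, 27/2, -27, 243/4, -729/5, 729/2, -6561/7, 19683/8, …
f·g: L₀ = L_f ⊗_s L_g, ord ≤ 1·2.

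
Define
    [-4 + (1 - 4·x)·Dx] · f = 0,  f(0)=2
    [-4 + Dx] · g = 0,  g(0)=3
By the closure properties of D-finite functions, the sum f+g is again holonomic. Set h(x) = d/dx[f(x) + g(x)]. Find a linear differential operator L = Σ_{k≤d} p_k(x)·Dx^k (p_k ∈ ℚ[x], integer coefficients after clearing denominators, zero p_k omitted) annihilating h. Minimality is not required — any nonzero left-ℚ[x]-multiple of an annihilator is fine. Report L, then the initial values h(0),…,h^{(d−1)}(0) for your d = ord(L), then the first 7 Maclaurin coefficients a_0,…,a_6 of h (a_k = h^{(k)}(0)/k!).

f: a_k = 2, 8, 32, 128, 512, 2048, 8192, …
g: a_k = 3, 12, 24, 32, 32, 128/5, 256/15, …
L₀ := lclm(L_f,L_g); ord L₀ ≤ 1+1.
Derive L from L₀ (diff closure).
L = (64 + 128·x) + (-20 - 32·x + 64·x^2)·Dx + (1 - 16·x^2)·Dx^2  (order 2).
h: a_k = 20, 112, 480, 2176, 10368, 246272/5, 3441664/15, …
ICs: h(0) = 20, h′(0) = 112.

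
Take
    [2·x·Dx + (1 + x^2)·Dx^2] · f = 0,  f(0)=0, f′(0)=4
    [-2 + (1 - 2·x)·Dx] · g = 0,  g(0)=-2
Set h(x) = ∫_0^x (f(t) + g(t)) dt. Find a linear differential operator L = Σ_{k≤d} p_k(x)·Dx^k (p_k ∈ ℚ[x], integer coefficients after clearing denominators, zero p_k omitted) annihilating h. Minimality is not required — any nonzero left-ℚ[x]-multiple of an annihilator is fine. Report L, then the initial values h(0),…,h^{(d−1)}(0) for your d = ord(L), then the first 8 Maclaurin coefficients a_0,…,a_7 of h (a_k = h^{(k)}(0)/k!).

f: a_k = 0, 4, 0, -4/3, 0, 4/5, 0, -4/7, …
g: a_k = -2, -4, -8, -16, -32, -64, -128, -256, …
Sum ⇒ L₀ = lclm(L_f,L_g) in ℚ(x)⟨Dx⟩.
h=∫h₀ ⇒ L = L₀·Dx.
L = (4 - 32·x - 12·x^2)·Dx^2 + (-13 + 4·x - 25·x^2 - 12·x^3)·Dx^3 + (2 - 3·x - 3·x^3 - 2·x^4)·Dx^4  (order 4).
h: a_k = 0, -2, 0, -8/3, -13/3, -32/5, -158/15, -128/7, …
ICs: h(0) = 0, h′(0) = -2, h′′(0) = 0, h′′′(0) = -16.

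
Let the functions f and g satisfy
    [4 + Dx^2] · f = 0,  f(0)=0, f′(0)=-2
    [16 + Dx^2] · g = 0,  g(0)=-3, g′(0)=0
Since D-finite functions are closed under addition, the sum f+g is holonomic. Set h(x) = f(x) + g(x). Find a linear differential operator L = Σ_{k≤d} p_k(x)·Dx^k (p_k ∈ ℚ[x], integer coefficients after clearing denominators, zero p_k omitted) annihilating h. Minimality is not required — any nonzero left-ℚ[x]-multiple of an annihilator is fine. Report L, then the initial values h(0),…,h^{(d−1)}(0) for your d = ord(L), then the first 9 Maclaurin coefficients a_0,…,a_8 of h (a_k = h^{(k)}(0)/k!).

L = 64 + 20·Dx^2 + Dx^4  (order 4).
h: a_k = -3, -2, 24, 4/3, -32, -4/15, 256/15, 8/315, -512/105, …
ICs: h(0) = -3, h′(0) = -2, h′′(0) = 48, h′′′(0) = 8.

f: a_k = 0, -2, 0, 4/3, 0, -4/15, 0, 8/315, 0, …
g: a_k = -3, 0, 24, 0, -32, 0, 256/15, 0, -512/105, …
h₀=f+g: left-lcm gives L₀, ord ≤ 4.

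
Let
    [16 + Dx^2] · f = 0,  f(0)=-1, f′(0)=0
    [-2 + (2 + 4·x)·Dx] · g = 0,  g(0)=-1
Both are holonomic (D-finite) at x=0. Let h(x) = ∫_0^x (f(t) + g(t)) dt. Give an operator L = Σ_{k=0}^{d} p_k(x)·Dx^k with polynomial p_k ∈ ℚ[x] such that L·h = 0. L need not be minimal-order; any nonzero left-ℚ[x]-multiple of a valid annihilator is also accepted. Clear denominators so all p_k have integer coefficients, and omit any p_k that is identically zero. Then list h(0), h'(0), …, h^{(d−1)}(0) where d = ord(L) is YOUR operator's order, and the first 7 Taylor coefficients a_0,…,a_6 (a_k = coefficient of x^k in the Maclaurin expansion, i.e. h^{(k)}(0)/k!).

L = (-304 - 1024·x - 1024·x^2)·Dx + (240 + 1504·x + 3072·x^2 + 2048·x^3)·Dx^2 + (-19 - 64·x - 64·x^2)·Dx^3 + (15 + 94·x + 192·x^2 + 128·x^3)·Dx^4  (order 4).
h: a_k = 0, -2, -1/2, 17/6, -1/8, -241/120, -7/48, …
ICs: h(0) = 0, h′(0) = -2, h′′(0) = -1, h′′′(0) = 17.

f: a_k = -1, 0, 8, 0, -32/3, 0, 256/45, …
g: a_k = -1, -1, 1/2, -1/2, 5/8, -7/8, 21/16, …
Sum ⇒ L₀ = lclm(L_f,L_g) in ℚ(x)⟨Dx⟩.
Integrate: L := L₀·Dx.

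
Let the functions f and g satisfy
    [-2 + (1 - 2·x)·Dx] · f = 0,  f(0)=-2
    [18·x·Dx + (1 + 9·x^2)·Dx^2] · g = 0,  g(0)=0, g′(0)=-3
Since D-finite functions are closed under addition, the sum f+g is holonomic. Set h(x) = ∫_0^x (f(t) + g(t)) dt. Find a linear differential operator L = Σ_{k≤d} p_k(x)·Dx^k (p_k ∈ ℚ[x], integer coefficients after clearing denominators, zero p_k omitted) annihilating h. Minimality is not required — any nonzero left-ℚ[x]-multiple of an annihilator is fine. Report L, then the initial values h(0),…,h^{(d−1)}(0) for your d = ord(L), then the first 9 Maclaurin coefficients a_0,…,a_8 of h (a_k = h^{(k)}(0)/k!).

f: a_k = -2, -4, -8, -16, -32, -64, -128, -256, -512, …
g: a_k = 0, -3, 0, 9, 0, -243/5, 0, 2187/7, 0, …
f+g: L₀ = lclm(L_f,L_g), ord ≤ 1+2.
Integrate: L := L₀·Dx.
L = (-36 + 288·x + 972·x^2)·Dx^2 + (21 - 36·x + 9·x^2 + 972·x^3)·Dx^3 + (-2 - 5·x - 45·x^3 + 162·x^4)·Dx^4  (order 4).
h: a_k = 0, -2, -7/2, -8/3, -7/4, -32/5, -563/30, -128/7, 395/56, …
ICs: h(0) = 0, h′(0) = -2, h′′(0) = -7, h′′′(0) = -16.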